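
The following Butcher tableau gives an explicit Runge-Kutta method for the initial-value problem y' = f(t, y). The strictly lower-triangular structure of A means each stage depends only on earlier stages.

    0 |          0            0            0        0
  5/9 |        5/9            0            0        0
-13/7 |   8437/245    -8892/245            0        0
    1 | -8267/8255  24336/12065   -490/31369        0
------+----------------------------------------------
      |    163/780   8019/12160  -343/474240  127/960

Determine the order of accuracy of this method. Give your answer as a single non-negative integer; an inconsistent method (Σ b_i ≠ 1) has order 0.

b = (163/780, 8019/12160, -343/474240, 127/960)
c = (0, 5/9, -13/7, 1)
Ac = (0, 0, -988/49, 146/127)
Σ b_i: 163/780·1 + 8019/12160·1 + (-343/474240)·1 + 127/960·1 = 1 ✓
b·c: 8019/12160·5/9 + (-343/474240)·(-13/7) + 127/960·1 = 1/2 ✓
b·c²: 8019/12160·25/81 + (-343/474240)·169/49 + 127/960·1 = 1/3 ✓
b·Ac: (-343/474240)·(-988/49) + 127/960·146/127 = 1/6 ✓
b·c³: 8019/12160·125/729 + (-343/474240)·(-2197/343) + 127/960·1 = 1/4 ✓
b·(c∘Ac): (-343/474240)·12844/343 + 127/960·146/127 = 1/8 ✓
b·Ac²: (-343/474240)·(-4940/441) + 127/960·650/1143 = 1/12 ✓
b·A²c: 127/960·40/127 = 1/24 ✓; 4 stages ⇒ order 4.

4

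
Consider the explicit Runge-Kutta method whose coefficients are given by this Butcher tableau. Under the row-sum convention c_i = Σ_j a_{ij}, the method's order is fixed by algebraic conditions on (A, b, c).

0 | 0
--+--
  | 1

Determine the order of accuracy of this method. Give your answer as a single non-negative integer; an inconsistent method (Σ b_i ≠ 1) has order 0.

1

b = (1)
c = (0)
Σ b_i: 1·1 = 1 ✓; 1 stage ⇒ order 1.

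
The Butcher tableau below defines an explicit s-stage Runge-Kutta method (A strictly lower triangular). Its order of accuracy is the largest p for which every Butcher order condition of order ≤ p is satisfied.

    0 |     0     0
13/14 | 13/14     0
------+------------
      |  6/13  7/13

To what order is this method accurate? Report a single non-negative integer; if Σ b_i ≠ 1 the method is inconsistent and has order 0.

b = (6/13, 7/13)
c = (0, 13/14)
Σ b_i: 6/13·1 + 7/13·1 = 1 ✓
b·c: 7/13·13/14 = 1/2 ✓; 2 stages ⇒ order 2.

2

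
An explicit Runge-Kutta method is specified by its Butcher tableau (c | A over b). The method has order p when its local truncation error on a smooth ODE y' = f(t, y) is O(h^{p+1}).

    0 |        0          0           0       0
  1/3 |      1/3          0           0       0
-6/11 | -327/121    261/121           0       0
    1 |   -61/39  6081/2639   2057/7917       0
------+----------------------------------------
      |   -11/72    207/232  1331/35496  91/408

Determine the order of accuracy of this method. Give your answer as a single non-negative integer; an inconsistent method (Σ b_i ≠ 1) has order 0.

4

b = (-11/72, 207/232, 1331/35496, 91/408)
c = (0, 1/3, -6/11, 1)
Ac = (0, 0, 87/121, 57/91)
Σ b_i: (-11/72)·1 + 207/232·1 + 1331/35496·1 + 91/408·1 = 1 ✓
b·c: 207/232·1/3 + 1331/35496·(-6/11) + 91/408·1 = 1/2 ✓
b·c²: 207/232·1/9 + 1331/35496·36/121 + 91/408·1 = 1/3 ✓
b·Ac: 1331/35496·87/121 + 91/408·57/91 = 1/6 ✓
b·c³: 207/232·1/27 + 1331/35496·(-216/1331) + 91/408·1 = 1/4 ✓
b·(c∘Ac): 1331/35496·(-522/1331) + 91/408·57/91 = 1/8 ✓
b·Ac²: 1331/35496·29/121 + 91/408·1/3 = 1/12 ✓
b·A²c: 91/408·17/91 = 1/24 ✓; 4 stages ⇒ order 4.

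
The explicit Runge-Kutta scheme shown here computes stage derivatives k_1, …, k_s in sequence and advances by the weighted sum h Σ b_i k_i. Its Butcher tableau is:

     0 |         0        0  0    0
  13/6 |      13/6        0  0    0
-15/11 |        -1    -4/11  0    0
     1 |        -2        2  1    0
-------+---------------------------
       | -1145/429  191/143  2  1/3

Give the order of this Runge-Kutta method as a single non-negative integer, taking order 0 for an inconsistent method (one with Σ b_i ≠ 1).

b = (-1145/429, 191/143, 2, 1/3)
c = (0, 13/6, -15/11, 1)
Ac = (0, 0, -26/33, 98/33)
Σ b_i: (-1145/429)·1 + 191/143·1 + 2·1 + 1/3·1 = 1 ✓
b·c: 191/143·13/6 + 2·(-15/11) + 1/3·1 = 1/2 ✓
b·c²: 191/143·169/36 + 2·225/121 + 1/3·1 = 44965/4356 ≠ 1/3 ⇒ order 2.
b·Ac: 2·(-26/33) + 1/3·98/33 = -58/99 ≠ 1/6

2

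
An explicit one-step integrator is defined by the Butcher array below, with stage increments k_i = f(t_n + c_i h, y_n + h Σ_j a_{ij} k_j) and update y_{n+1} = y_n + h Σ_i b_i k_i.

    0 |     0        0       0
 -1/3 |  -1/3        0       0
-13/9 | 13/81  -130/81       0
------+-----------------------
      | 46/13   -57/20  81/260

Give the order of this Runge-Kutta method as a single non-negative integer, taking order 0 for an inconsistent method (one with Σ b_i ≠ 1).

3

b = (46/13, -57/20, 81/260)
c = (0, -1/3, -13/9)
Ac = (0, 0, 130/243)
Σ b_i: 46/13·1 + (-57/20)·1 + 81/260·1 = 1 ✓
b·c: (-57/20)·(-1/3) + 81/260·(-13/9) = 1/2 ✓
b·c²: (-57/20)·1/9 + 81/260·169/81 = 1/3 ✓
b·Ac: 81/260·130/243 = 1/6 ✓; 3 stages ⇒ order 3.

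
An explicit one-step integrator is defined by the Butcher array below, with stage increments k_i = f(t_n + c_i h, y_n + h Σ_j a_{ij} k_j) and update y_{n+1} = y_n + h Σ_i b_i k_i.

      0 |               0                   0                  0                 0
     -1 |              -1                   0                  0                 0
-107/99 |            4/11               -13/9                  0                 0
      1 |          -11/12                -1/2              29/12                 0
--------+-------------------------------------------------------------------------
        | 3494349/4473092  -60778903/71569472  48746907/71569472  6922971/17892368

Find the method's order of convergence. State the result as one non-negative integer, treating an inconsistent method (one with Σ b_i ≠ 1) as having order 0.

b = (3494349/4473092, -60778903/71569472, 48746907/71569472, 6922971/17892368)
c = (0, -1, -107/99, 1)
Ac = (0, 0, 13/9, -2509/1188)
Σ b_i: 3494349/4473092·1 + (-60778903/71569472)·1 + 48746907/71569472·1 + 6922971/17892368·1 = 1 ✓
b·c: (-60778903/71569472)·(-1) + 48746907/71569472·(-107/99) + 6922971/17892368·1 = 1/2 ✓
b·c²: (-60778903/71569472)·1 + 48746907/71569472·11449/9801 + 6922971/17892368·1 = 1/3 ✓
b·Ac: 48746907/71569472·13/9 + 6922971/17892368·(-2509/1188) = 1/6 ✓
b·c³: (-60778903/71569472)·(-1) + 48746907/71569472·(-1225043/970299) + 6922971/17892368·1 = 499809821/1328508324 ≠ 1/4 ⇒ order 3.
b·(c∘Ac): 48746907/71569472·(-1391/891) + 6922971/17892368·(-2509/1188) = -15529157/8258016 ≠ 1/8
b·Ac²: 48746907/71569472·(-13/9) + 6922971/17892368·273215/117612 = -225846421/2657016648 ≠ 1/12
b·A²c: 6922971/17892368·377/108 = 22307351/16516032 ≠ 1/24

3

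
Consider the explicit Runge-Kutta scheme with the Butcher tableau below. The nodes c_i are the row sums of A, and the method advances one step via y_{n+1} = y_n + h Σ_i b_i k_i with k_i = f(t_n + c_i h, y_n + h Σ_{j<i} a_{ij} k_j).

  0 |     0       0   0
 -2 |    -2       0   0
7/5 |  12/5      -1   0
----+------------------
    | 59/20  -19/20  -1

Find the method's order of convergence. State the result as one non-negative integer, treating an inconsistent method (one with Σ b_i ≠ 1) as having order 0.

b = (59/20, -19/20, -1)
c = (0, -2, 7/5)
Ac = (0, 0, 2)
Σ b_i: 59/20·1 + (-19/20)·1 + (-1)·1 = 1 ✓
b·c: (-19/20)·(-2) + (-1)·7/5 = 1/2 ✓
b·c²: (-19/20)·4 + (-1)·49/25 = -144/25 ≠ 1/3 ⇒ order 2.
b·Ac: (-1)·2 = -2 ≠ 1/6

2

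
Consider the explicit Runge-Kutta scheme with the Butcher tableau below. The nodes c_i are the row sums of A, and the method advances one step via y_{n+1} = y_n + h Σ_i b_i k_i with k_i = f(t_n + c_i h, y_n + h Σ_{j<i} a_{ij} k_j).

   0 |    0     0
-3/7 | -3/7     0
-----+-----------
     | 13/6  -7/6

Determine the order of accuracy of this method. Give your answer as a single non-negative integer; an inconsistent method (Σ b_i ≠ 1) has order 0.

b = (13/6, -7/6)
c = (0, -3/7)
Σ b_i: 13/6·1 + (-7/6)·1 = 1 ✓
b·c: (-7/6)·(-3/7) = 1/2 ✓; 2 stages ⇒ order 2.

2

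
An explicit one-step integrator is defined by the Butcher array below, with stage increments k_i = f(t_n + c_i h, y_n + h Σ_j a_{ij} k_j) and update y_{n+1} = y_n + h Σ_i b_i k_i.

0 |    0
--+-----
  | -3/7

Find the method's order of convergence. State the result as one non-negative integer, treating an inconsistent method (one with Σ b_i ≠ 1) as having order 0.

0

b = (-3/7)
c = (0)
Σ b_i: (-3/7)·1 = -3/7 ≠ 1 ⇒ order 0.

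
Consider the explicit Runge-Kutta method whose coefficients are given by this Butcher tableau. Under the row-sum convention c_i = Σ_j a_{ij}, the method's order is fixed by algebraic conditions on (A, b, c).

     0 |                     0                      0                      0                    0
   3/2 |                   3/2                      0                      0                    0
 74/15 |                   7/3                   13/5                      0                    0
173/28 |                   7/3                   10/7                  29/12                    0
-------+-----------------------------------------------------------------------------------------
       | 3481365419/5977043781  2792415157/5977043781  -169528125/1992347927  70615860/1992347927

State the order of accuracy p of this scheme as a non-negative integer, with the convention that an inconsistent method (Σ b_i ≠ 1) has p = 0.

3

b = (3481365419/5977043781, 2792415157/5977043781, -169528125/1992347927, 70615860/1992347927)
c = (0, 3/2, 74/15, 173/28)
Ac = (0, 0, 39/10, 8861/630)
Σ b_i: 3481365419/5977043781·1 + 2792415157/5977043781·1 + (-169528125/1992347927)·1 + 70615860/1992347927·1 = 1 ✓
b·c: 2792415157/5977043781·3/2 + (-169528125/1992347927)·74/15 + 70615860/1992347927·173/28 = 1/2 ✓
b·c²: 2792415157/5977043781·9/4 + (-169528125/1992347927)·5476/225 + 70615860/1992347927·29929/784 = 1/3 ✓
b·Ac: (-169528125/1992347927)·39/10 + 70615860/1992347927·8861/630 = 1/6 ✓
b·c³: 2792415157/5977043781·27/8 + (-169528125/1992347927)·405224/3375 + 70615860/1992347927·5177717/21952 = -561780945457/2008286710416 ≠ 1/4 ⇒ order 3.
b·(c∘Ac): (-169528125/1992347927)·481/25 + 70615860/1992347927·1532953/17640 = 17249671357/11954087562 ≠ 1/8
b·Ac²: (-169528125/1992347927)·117/20 + 70615860/1992347927·586189/9450 = 609948605471/358622626860 ≠ 1/12
b·A²c: 70615860/1992347927·377/40 = 1331108961/3984695854 ≠ 1/24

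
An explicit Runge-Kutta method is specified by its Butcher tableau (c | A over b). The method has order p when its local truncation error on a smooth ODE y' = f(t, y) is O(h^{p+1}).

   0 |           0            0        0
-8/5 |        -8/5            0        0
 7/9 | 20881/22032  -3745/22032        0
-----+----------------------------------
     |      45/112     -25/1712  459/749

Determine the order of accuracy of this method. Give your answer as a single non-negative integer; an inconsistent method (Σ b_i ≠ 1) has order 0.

3

b = (45/112, -25/1712, 459/749)
c = (0, -8/5, 7/9)
Ac = (0, 0, 749/2754)
Σ b_i: 45/112·1 + (-25/1712)·1 + 459/749·1 = 1 ✓
b·c: (-25/1712)·(-8/5) + 459/749·7/9 = 1/2 ✓
b·c²: (-25/1712)·64/25 + 459/749·49/81 = 1/3 ✓
b·Ac: 459/749·749/2754 = 1/6 ✓; 3 stages ⇒ order 3.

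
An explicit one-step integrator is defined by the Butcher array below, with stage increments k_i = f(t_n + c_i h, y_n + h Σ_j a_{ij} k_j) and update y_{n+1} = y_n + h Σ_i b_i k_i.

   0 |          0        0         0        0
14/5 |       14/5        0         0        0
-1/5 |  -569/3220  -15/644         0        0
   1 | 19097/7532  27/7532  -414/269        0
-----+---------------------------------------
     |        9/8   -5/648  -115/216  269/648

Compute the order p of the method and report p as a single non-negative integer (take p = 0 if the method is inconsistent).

b = (9/8, -5/648, -115/216, 269/648)
c = (0, 14/5, -1/5, 1)
Ac = (0, 0, -3/46, 171/538)
Σ b_i: 9/8·1 + (-5/648)·1 + (-115/216)·1 + 269/648·1 = 1 ✓
b·c: (-5/648)·14/5 + (-115/216)·(-1/5) + 269/648·1 = 1/2 ✓
b·c²: (-5/648)·196/25 + (-115/216)·1/25 + 269/648·1 = 1/3 ✓
b·Ac: (-115/216)·(-3/46) + 269/648·171/538 = 1/6 ✓
b·c³: (-5/648)·2744/125 + (-115/216)·(-1/125) + 269/648·1 = 1/4 ✓
b·(c∘Ac): (-115/216)·3/230 + 269/648·171/538 = 1/8 ✓
b·Ac²: (-115/216)·(-21/115) + 269/648·(-9/269) = 1/12 ✓
b·A²c: 269/648·27/269 = 1/24 ✓; 4 stages ⇒ order 4.

4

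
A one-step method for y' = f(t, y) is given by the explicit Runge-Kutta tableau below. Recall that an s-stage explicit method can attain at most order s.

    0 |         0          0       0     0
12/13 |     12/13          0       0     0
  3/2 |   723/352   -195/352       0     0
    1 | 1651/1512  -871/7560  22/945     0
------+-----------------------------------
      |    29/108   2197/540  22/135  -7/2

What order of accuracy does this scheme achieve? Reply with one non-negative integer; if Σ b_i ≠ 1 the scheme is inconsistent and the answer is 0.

b = (29/108, 2197/540, 22/135, -7/2)
c = (0, 12/13, 3/2, 1)
Ac = (0, 0, -45/88, -1/14)
Σ b_i: 29/108·1 + 2197/540·1 + 22/135·1 + (-7/2)·1 = 1 ✓
b·c: 2197/540·12/13 + 22/135·3/2 + (-7/2)·1 = 1/2 ✓
b·c²: 2197/540·144/169 + 22/135·9/4 + (-7/2)·1 = 1/3 ✓
b·Ac: 22/135·(-45/88) + (-7/2)·(-1/14) = 1/6 ✓
b·c³: 2197/540·1728/2197 + 22/135·27/8 + (-7/2)·1 = 1/4 ✓
b·(c∘Ac): 22/135·(-135/176) + (-7/2)·(-1/14) = 1/8 ✓
b·Ac²: 22/135·(-135/286) + (-7/2)·(-25/546) = 1/12 ✓
b·A²c: (-7/2)·(-1/84) = 1/24 ✓; 4 stages ⇒ order 4.

4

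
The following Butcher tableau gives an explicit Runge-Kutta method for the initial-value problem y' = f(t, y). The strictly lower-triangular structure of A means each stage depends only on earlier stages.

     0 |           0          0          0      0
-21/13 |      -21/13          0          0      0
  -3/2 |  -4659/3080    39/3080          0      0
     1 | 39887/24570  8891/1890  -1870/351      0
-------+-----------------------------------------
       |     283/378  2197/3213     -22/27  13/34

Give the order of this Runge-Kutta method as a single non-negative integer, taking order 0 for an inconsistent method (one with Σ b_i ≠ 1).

b = (283/378, 2197/3213, -22/27, 13/34)
c = (0, -21/13, -3/2, 1)
Ac = (0, 0, -9/440, 51/130)
Σ b_i: 283/378·1 + 2197/3213·1 + (-22/27)·1 + 13/34·1 = 1 ✓
b·c: 2197/3213·(-21/13) + (-22/27)·(-3/2) + 13/34·1 = 1/2 ✓
b·c²: 2197/3213·441/169 + (-22/27)·9/4 + 13/34·1 = 1/3 ✓
b·Ac: (-22/27)·(-9/440) + 13/34·51/130 = 1/6 ✓
b·c³: 2197/3213·(-9261/2197) + (-22/27)·(-27/8) + 13/34·1 = 1/4 ✓
b·(c∘Ac): (-22/27)·27/880 + 13/34·51/130 = 1/8 ✓
b·Ac²: (-22/27)·189/5720 + 13/34·731/2535 = 1/12 ✓
b·A²c: 13/34·17/156 = 1/24 ✓; 4 stages ⇒ order 4.

4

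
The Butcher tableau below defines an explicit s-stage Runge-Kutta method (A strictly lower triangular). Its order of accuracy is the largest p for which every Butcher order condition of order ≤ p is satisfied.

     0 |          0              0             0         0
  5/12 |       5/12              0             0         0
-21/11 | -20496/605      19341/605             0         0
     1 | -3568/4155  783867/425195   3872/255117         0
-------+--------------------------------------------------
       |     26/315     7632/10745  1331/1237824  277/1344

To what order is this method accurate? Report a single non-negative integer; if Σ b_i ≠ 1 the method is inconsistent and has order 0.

b = (26/315, 7632/10745, 1331/1237824, 277/1344)
c = (0, 5/12, -21/11, 1)
Ac = (0, 0, 6447/484, 819/1108)
Σ b_i: 26/315·1 + 7632/10745·1 + 1331/1237824·1 + 277/1344·1 = 1 ✓
b·c: 7632/10745·5/12 + 1331/1237824·(-21/11) + 277/1344·1 = 1/2 ✓
b·c²: 7632/10745·25/144 + 1331/1237824·441/121 + 277/1344·1 = 1/3 ✓
b·Ac: 1331/1237824·6447/484 + 277/1344·819/1108 = 1/6 ✓
b·c³: 7632/10745·125/1728 + 1331/1237824·(-9261/1331) + 277/1344·1 = 1/4 ✓
b·(c∘Ac): 1331/1237824·(-135387/5324) + 277/1344·819/1108 = 1/8 ✓
b·Ac²: 1331/1237824·10745/1936 + 277/1344·4991/13296 = 1/12 ✓
b·A²c: 277/1344·56/277 = 1/24 ✓; 4 stages ⇒ order 4.

4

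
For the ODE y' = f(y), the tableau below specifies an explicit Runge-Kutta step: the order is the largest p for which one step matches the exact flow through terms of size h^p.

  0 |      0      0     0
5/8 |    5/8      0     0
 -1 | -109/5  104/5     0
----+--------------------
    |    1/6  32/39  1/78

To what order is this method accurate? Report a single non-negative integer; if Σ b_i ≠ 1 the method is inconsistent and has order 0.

b = (1/6, 32/39, 1/78)
c = (0, 5/8, -1)
Ac = (0, 0, 13)
Σ b_i: 1/6·1 + 32/39·1 + 1/78·1 = 1 ✓
b·c: 32/39·5/8 + 1/78·(-1) = 1/2 ✓
b·c²: 32/39·25/64 + 1/78·1 = 1/3 ✓
b·Ac: 1/78·13 = 1/6 ✓; 3 stages ⇒ order 3.

3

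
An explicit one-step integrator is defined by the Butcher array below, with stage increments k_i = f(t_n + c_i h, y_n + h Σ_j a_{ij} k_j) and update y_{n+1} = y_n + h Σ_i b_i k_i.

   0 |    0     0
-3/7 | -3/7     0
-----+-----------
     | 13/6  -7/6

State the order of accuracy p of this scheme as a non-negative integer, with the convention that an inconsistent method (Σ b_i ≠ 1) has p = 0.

b = (13/6, -7/6)
c = (0, -3/7)
Σ b_i: 13/6·1 + (-7/6)·1 = 1 ✓
b·c: (-7/6)·(-3/7) = 1/2 ✓; 2 stages ⇒ order 2.

2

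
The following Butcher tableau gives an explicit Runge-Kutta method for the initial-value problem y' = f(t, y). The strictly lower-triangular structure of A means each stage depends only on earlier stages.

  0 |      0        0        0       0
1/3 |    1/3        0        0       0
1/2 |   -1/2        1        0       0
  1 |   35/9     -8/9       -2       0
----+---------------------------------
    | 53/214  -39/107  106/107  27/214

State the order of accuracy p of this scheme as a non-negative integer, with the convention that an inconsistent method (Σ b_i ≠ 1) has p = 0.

3

b = (53/214, -39/107, 106/107, 27/214)
c = (0, 1/3, 1/2, 1)
Ac = (0, 0, 1/3, -35/27)
Σ b_i: 53/214·1 + (-39/107)·1 + 106/107·1 + 27/214·1 = 1 ✓
b·c: (-39/107)·1/3 + 106/107·1/2 + 27/214·1 = 1/2 ✓
b·c²: (-39/107)·1/9 + 106/107·1/4 + 27/214·1 = 1/3 ✓
b·Ac: 106/107·1/3 + 27/214·(-35/27) = 1/6 ✓
b·c³: (-39/107)·1/27 + 106/107·1/8 + 27/214·1 = 911/3852 ≠ 1/4 ⇒ order 3.
b·(c∘Ac): 106/107·1/6 + 27/214·(-35/27) = 1/642 ≠ 1/8
b·Ac²: 106/107·1/9 + 27/214·(-97/162) = 133/3852 ≠ 1/12
b·A²c: 27/214·(-2/3) = -9/107 ≠ 1/24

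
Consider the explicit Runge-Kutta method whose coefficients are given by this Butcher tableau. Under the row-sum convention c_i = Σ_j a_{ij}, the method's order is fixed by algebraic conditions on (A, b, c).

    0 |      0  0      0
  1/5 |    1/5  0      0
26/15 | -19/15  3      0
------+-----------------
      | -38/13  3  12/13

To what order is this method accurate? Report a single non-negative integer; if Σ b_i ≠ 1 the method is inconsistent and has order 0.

b = (-38/13, 3, 12/13)
c = (0, 1/5, 26/15)
Ac = (0, 0, 3/5)
Σ b_i: (-38/13)·1 + 3·1 + 12/13·1 = 1 ✓
b·c: 3·1/5 + 12/13·26/15 = 11/5 ≠ 1/2 ⇒ order 1.

1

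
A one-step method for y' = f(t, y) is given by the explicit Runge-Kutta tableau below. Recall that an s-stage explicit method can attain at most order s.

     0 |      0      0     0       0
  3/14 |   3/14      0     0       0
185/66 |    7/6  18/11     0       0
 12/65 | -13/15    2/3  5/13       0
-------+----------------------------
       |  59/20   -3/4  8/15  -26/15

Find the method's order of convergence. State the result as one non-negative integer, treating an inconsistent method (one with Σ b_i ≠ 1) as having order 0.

b = (59/20, -3/4, 8/15, -26/15)
c = (0, 3/14, 185/66, 12/65)
Ac = (0, 0, 27/77, 7333/6006)
Σ b_i: 59/20·1 + (-3/4)·1 + 8/15·1 + (-26/15)·1 = 1 ✓
b·c: (-3/4)·3/14 + 8/15·185/66 + (-26/15)·12/65 = 140573/138600 ≠ 1/2 ⇒ order 1.

1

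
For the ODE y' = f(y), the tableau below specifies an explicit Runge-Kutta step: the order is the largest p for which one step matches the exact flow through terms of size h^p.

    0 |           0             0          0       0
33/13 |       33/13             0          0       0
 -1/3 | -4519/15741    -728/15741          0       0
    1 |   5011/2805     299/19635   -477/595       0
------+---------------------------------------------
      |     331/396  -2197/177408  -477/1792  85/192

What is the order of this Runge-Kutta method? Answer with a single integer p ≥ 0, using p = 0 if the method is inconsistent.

4

b = (331/396, -2197/177408, -477/1792, 85/192)
c = (0, 33/13, -1/3, 1)
Ac = (0, 0, -56/477, 26/85)
Σ b_i: 331/396·1 + (-2197/177408)·1 + (-477/1792)·1 + 85/192·1 = 1 ✓
b·c: (-2197/177408)·33/13 + (-477/1792)·(-1/3) + 85/192·1 = 1/2 ✓
b·c²: (-2197/177408)·1089/169 + (-477/1792)·1/9 + 85/192·1 = 1/3 ✓
b·Ac: (-477/1792)·(-56/477) + 85/192·26/85 = 1/6 ✓
b·c³: (-2197/177408)·35937/2197 + (-477/1792)·(-1/27) + 85/192·1 = 1/4 ✓
b·(c∘Ac): (-477/1792)·56/1431 + 85/192·26/85 = 1/8 ✓
b·Ac²: (-477/1792)·(-616/2067) + 85/192·2/221 = 1/12 ✓
b·A²c: 85/192·8/85 = 1/24 ✓; 4 stages ⇒ order 4.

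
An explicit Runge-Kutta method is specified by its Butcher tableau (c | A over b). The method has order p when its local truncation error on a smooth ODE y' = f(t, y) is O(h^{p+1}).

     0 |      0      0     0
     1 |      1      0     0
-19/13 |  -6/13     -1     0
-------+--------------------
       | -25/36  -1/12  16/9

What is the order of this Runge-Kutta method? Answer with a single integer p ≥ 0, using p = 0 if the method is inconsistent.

b = (-25/36, -1/12, 16/9)
c = (0, 1, -19/13)
Ac = (0, 0, -1)
Σ b_i: (-25/36)·1 + (-1/12)·1 + 16/9·1 = 1 ✓
b·c: (-1/12)·1 + 16/9·(-19/13) = -1255/468 ≠ 1/2 ⇒ order 1.

1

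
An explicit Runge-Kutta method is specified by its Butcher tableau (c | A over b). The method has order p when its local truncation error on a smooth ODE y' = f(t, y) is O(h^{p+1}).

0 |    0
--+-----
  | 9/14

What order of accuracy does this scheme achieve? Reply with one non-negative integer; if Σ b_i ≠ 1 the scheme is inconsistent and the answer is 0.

b = (9/14)
c = (0)
Σ b_i: 9/14·1 = 9/14 ≠ 1 ⇒ order 0.

0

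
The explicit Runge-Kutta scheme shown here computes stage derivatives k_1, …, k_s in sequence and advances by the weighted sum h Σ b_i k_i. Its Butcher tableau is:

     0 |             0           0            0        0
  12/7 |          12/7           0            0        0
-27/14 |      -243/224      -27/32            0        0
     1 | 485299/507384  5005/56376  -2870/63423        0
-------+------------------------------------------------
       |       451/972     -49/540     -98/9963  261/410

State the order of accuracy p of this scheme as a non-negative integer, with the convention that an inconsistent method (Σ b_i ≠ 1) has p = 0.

b = (451/972, -49/540, -98/9963, 261/410)
c = (0, 12/7, -27/14, 1)
Ac = (0, 0, -81/56, 125/522)
Σ b_i: 451/972·1 + (-49/540)·1 + (-98/9963)·1 + 261/410·1 = 1 ✓
b·c: (-49/540)·12/7 + (-98/9963)·(-27/14) + 261/410·1 = 1/2 ✓
b·c²: (-49/540)·144/49 + (-98/9963)·729/196 + 261/410·1 = 1/3 ✓
b·Ac: (-98/9963)·(-81/56) + 261/410·125/522 = 1/6 ✓
b·c³: (-49/540)·1728/343 + (-98/9963)·(-19683/2744) + 261/410·1 = 1/4 ✓
b·(c∘Ac): (-98/9963)·2187/784 + 261/410·125/522 = 1/8 ✓
b·Ac²: (-98/9963)·(-243/98) + 261/410·5/54 = 1/12 ✓
b·A²c: 261/410·205/3132 = 1/24 ✓; 4 stages ⇒ order 4.

4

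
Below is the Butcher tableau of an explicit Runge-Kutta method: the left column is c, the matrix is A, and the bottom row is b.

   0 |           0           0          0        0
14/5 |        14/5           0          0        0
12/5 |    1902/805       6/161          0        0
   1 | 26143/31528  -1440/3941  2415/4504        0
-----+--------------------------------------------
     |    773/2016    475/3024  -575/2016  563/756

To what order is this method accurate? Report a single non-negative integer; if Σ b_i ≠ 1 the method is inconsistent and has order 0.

b = (773/2016, 475/3024, -575/2016, 563/756)
c = (0, 14/5, 12/5, 1)
Ac = (0, 0, 12/115, 297/1126)
Σ b_i: 773/2016·1 + 475/3024·1 + (-575/2016)·1 + 563/756·1 = 1 ✓
b·c: 475/3024·14/5 + (-575/2016)·12/5 + 563/756·1 = 1/2 ✓
b·c²: 475/3024·196/25 + (-575/2016)·144/25 + 563/756·1 = 1/3 ✓
b·Ac: (-575/2016)·12/115 + 563/756·297/1126 = 1/6 ✓
b·c³: 475/3024·2744/125 + (-575/2016)·1728/125 + 563/756·1 = 1/4 ✓
b·(c∘Ac): (-575/2016)·144/575 + 563/756·297/1126 = 1/8 ✓
b·Ac²: (-575/2016)·168/575 + 563/756·126/563 = 1/12 ✓
b·A²c: 563/756·63/1126 = 1/24 ✓; 4 stages ⇒ order 4.

4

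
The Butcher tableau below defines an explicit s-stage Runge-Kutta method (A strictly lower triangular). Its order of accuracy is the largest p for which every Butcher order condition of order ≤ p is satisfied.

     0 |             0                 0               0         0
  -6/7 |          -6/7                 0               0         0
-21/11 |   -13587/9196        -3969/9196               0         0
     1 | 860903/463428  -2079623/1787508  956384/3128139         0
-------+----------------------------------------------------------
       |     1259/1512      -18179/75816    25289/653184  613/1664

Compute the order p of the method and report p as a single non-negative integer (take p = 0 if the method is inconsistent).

b = (1259/1512, -18179/75816, 25289/653184, 613/1664)
c = (0, -6/7, -21/11, 1)
Ac = (0, 0, 1701/4598, 507/1226)
Σ b_i: 1259/1512·1 + (-18179/75816)·1 + 25289/653184·1 + 613/1664·1 = 1 ✓
b·c: (-18179/75816)·(-6/7) + 25289/653184·(-21/11) + 613/1664·1 = 1/2 ✓
b·c²: (-18179/75816)·36/49 + 25289/653184·441/121 + 613/1664·1 = 1/3 ✓
b·Ac: 25289/653184·1701/4598 + 613/1664·507/1226 = 1/6 ✓
b·c³: (-18179/75816)·(-216/343) + 25289/653184·(-9261/1331) + 613/1664·1 = 1/4 ✓
b·(c∘Ac): 25289/653184·(-35721/50578) + 613/1664·507/1226 = 1/8 ✓
b·Ac²: 25289/653184·(-729/2299) + 613/1664·3341/12873 = 1/12 ✓
b·A²c: 613/1664·208/1839 = 1/24 ✓; 4 stages ⇒ order 4.

4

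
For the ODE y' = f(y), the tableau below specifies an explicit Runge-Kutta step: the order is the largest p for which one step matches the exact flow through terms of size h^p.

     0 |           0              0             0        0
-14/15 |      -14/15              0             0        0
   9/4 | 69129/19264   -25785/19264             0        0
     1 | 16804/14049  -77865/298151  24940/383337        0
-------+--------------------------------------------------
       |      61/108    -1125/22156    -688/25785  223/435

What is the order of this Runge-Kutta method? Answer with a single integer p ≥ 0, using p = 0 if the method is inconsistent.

4

b = (61/108, -1125/22156, -688/25785, 223/435)
c = (0, -14/15, 9/4, 1)
Ac = (0, 0, 1719/1376, 87/223)
Σ b_i: 61/108·1 + (-1125/22156)·1 + (-688/25785)·1 + 223/435·1 = 1 ✓
b·c: (-1125/22156)·(-14/15) + (-688/25785)·9/4 + 223/435·1 = 1/2 ✓
b·c²: (-1125/22156)·196/225 + (-688/25785)·81/16 + 223/435·1 = 1/3 ✓
b·Ac: (-688/25785)·1719/1376 + 223/435·87/223 = 1/6 ✓
b·c³: (-1125/22156)·(-2744/3375) + (-688/25785)·729/64 + 223/435·1 = 1/4 ✓
b·(c∘Ac): (-688/25785)·15471/5504 + 223/435·87/223 = 1/8 ✓
b·Ac²: (-688/25785)·(-4011/3440) + 223/435·1363/13380 = 1/12 ✓
b·A²c: 223/435·145/1784 = 1/24 ✓; 4 stages ⇒ order 4.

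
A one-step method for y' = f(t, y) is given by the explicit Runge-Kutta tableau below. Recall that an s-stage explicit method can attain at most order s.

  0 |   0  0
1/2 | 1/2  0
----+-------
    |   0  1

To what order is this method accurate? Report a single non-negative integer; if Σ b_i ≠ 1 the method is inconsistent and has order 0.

2

b = (0, 1)
c = (0, 1/2)
Σ b_i: 1·1 = 1 ✓
b·c: 1·1/2 = 1/2 ✓; 2 stages ⇒ order 2.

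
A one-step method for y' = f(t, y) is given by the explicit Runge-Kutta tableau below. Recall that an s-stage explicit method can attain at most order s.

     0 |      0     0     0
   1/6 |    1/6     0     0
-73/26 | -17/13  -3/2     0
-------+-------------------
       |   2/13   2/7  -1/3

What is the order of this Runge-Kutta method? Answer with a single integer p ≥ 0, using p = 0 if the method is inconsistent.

b = (2/13, 2/7, -1/3)
c = (0, 1/6, -73/26)
Ac = (0, 0, -1/4)
Σ b_i: 2/13·1 + 2/7·1 + (-1/3)·1 = 29/273 ≠ 1 ⇒ order 0.

0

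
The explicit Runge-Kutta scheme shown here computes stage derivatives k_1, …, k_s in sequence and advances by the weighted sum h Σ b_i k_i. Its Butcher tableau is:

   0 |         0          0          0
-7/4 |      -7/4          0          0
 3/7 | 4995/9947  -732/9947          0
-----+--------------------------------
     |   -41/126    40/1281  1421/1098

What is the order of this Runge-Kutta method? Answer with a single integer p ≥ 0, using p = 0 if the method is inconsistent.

3

b = (-41/126, 40/1281, 1421/1098)
c = (0, -7/4, 3/7)
Ac = (0, 0, 183/1421)
Σ b_i: (-41/126)·1 + 40/1281·1 + 1421/1098·1 = 1 ✓
b·c: 40/1281·(-7/4) + 1421/1098·3/7 = 1/2 ✓
b·c²: 40/1281·49/16 + 1421/1098·9/49 = 1/3 ✓
b·Ac: 1421/1098·183/1421 = 1/6 ✓; 3 stages ⇒ order 3.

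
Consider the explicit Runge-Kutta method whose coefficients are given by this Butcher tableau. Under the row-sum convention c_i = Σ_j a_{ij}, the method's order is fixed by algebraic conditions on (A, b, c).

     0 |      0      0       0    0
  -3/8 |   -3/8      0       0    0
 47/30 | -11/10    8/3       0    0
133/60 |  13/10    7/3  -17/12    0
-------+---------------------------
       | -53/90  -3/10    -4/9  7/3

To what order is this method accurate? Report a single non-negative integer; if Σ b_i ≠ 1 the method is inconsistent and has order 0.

b = (-53/90, -3/10, -4/9, 7/3)
c = (0, -3/8, 47/30, 133/60)
Ac = (0, 0, -1, -557/180)
Σ b_i: (-53/90)·1 + (-3/10)·1 + (-4/9)·1 + 7/3·1 = 1 ✓
b·c: (-3/10)·(-3/8) + (-4/9)·47/30 + 7/3·133/60 = 9911/2160 ≠ 1/2 ⇒ order 1.

1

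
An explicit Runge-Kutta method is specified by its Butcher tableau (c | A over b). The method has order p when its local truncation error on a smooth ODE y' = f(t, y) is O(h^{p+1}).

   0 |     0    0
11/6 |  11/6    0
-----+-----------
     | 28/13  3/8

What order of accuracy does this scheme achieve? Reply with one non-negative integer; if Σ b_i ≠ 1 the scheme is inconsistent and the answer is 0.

b = (28/13, 3/8)
c = (0, 11/6)
Σ b_i: 28/13·1 + 3/8·1 = 263/104 ≠ 1 ⇒ order 0.

0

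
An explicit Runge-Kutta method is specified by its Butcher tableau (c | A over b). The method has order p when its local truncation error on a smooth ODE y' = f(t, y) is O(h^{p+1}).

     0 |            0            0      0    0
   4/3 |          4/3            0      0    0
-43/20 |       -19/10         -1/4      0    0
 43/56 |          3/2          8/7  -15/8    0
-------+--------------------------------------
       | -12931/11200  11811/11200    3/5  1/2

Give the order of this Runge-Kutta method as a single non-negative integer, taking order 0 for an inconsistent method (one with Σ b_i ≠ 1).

b = (-12931/11200, 11811/11200, 3/5, 1/2)
c = (0, 4/3, -43/20, 43/56)
Ac = (0, 0, -1/3, 3733/672)
Σ b_i: (-12931/11200)·1 + 11811/11200·1 + 3/5·1 + 1/2·1 = 1 ✓
b·c: 11811/11200·4/3 + 3/5·(-43/20) + 1/2·43/56 = 1/2 ✓
b·c²: 11811/11200·16/9 + 3/5·1849/400 + 1/2·1849/3136 = 11626087/2352000 ≠ 1/3 ⇒ order 2.
b·Ac: 3/5·(-1/3) + 1/2·3733/672 = 17321/6720 ≠ 1/6

2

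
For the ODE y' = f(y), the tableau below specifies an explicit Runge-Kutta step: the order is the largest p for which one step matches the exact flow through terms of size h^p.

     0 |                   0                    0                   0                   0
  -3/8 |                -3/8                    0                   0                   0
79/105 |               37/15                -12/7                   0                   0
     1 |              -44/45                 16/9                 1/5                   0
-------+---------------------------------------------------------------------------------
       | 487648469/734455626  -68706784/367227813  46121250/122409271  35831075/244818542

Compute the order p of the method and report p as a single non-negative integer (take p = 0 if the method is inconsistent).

3

b = (487648469/734455626, -68706784/367227813, 46121250/122409271, 35831075/244818542)
c = (0, -3/8, 79/105, 1)
Ac = (0, 0, 9/14, -271/525)
Σ b_i: 487648469/734455626·1 + (-68706784/367227813)·1 + 46121250/122409271·1 + 35831075/244818542·1 = 1 ✓
b·c: (-68706784/367227813)·(-3/8) + 46121250/122409271·79/105 + 35831075/244818542·1 = 1/2 ✓
b·c²: (-68706784/367227813)·9/64 + 46121250/122409271·6241/11025 + 35831075/244818542·1 = 1/3 ✓
b·Ac: 46121250/122409271·9/14 + 35831075/244818542·(-271/525) = 1/6 ✓
b·c³: (-68706784/367227813)·(-27/512) + 46121250/122409271·493039/1157625 + 35831075/244818542·1 = 39076706369/123388545168 ≠ 1/4 ⇒ order 3.
b·(c∘Ac): 46121250/122409271·237/490 + 35831075/244818542·(-271/525) = 78358771/734455626 ≠ 1/8
b·Ac²: 46121250/122409271·(-27/112) + 35831075/244818542·80089/220500 = -5810258357/154235681460 ≠ 1/12
b·A²c: 35831075/244818542·9/70 = 9213705/489637084 ≠ 1/24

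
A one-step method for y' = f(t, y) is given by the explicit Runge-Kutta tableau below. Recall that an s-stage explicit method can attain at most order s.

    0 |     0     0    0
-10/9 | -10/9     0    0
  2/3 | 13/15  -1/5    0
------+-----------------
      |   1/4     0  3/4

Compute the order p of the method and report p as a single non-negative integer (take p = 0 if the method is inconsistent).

3

b = (1/4, 0, 3/4)
c = (0, -10/9, 2/3)
Ac = (0, 0, 2/9)
Σ b_i: 1/4·1 + 3/4·1 = 1 ✓
b·c: 3/4·2/3 = 1/2 ✓
b·c²: 3/4·4/9 = 1/3 ✓
b·Ac: 3/4·2/9 = 1/6 ✓; 3 stages ⇒ order 3.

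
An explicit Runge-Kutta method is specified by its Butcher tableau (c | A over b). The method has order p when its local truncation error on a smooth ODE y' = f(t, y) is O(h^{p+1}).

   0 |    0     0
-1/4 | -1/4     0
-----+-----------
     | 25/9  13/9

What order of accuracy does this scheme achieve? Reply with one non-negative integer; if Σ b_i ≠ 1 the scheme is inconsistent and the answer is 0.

b = (25/9, 13/9)
c = (0, -1/4)
Σ b_i: 25/9·1 + 13/9·1 = 38/9 ≠ 1 ⇒ order 0.

0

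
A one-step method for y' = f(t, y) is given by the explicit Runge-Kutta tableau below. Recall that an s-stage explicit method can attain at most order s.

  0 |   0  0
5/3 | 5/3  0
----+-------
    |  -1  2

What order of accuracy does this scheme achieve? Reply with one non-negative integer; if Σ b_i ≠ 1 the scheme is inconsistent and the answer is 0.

b = (-1, 2)
c = (0, 5/3)
Σ b_i: (-1)·1 + 2·1 = 1 ✓
b·c: 2·5/3 = 10/3 ≠ 1/2 ⇒ order 1.

1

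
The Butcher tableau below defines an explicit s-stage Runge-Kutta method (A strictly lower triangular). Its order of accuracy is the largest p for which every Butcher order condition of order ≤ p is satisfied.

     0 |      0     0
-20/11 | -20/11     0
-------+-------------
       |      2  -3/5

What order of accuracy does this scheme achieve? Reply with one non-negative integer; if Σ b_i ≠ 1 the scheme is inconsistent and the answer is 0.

0

b = (2, -3/5)
c = (0, -20/11)
Σ b_i: 2·1 + (-3/5)·1 = 7/5 ≠ 1 ⇒ order 0.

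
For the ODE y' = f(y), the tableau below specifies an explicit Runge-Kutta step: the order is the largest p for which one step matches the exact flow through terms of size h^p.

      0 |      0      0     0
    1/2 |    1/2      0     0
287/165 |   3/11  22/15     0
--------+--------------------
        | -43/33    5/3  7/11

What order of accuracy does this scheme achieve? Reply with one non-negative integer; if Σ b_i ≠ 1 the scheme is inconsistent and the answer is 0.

1

b = (-43/33, 5/3, 7/11)
c = (0, 1/2, 287/165)
Ac = (0, 0, 11/15)
Σ b_i: (-43/33)·1 + 5/3·1 + 7/11·1 = 1 ✓
b·c: 5/3·1/2 + 7/11·287/165 = 7043/3630 ≠ 1/2 ⇒ order 1.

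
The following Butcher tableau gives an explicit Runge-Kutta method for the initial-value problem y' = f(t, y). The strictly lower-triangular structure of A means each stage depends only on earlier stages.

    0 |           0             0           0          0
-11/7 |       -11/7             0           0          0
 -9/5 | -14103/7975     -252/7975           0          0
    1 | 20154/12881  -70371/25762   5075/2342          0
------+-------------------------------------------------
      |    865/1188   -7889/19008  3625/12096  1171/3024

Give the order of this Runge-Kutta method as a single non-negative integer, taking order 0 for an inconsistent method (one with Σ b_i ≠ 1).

b = (865/1188, -7889/19008, 3625/12096, 1171/3024)
c = (0, -11/7, -9/5, 1)
Ac = (0, 0, 36/725, 459/1171)
Σ b_i: 865/1188·1 + (-7889/19008)·1 + 3625/12096·1 + 1171/3024·1 = 1 ✓
b·c: (-7889/19008)·(-11/7) + 3625/12096·(-9/5) + 1171/3024·1 = 1/2 ✓
b·c²: (-7889/19008)·121/49 + 3625/12096·81/25 + 1171/3024·1 = 1/3 ✓
b·Ac: 3625/12096·36/725 + 1171/3024·459/1171 = 1/6 ✓
b·c³: (-7889/19008)·(-1331/343) + 3625/12096·(-729/125) + 1171/3024·1 = 1/4 ✓
b·(c∘Ac): 3625/12096·(-324/3625) + 1171/3024·459/1171 = 1/8 ✓
b·Ac²: 3625/12096·(-396/5075) + 1171/3024·2259/8197 = 1/12 ✓
b·A²c: 1171/3024·126/1171 = 1/24 ✓; 4 stages ⇒ order 4.

4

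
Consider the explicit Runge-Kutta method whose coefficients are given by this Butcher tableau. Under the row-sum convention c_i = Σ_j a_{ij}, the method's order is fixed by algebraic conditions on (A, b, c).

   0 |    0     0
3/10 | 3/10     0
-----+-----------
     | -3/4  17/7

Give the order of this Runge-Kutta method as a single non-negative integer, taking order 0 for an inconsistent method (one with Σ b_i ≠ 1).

0

b = (-3/4, 17/7)
c = (0, 3/10)
Σ b_i: (-3/4)·1 + 17/7·1 = 47/28 ≠ 1 ⇒ order 0.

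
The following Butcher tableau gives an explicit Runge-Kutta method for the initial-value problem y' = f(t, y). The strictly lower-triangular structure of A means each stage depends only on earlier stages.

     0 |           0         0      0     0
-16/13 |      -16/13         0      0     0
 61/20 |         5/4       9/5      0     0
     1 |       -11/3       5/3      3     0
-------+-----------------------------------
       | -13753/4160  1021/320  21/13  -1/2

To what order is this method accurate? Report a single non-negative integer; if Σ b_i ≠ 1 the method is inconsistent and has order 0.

2

b = (-13753/4160, 1021/320, 21/13, -1/2)
c = (0, -16/13, 61/20, 1)
Ac = (0, 0, -144/65, 5537/780)
Σ b_i: (-13753/4160)·1 + 1021/320·1 + 21/13·1 + (-1/2)·1 = 1 ✓
b·c: 1021/320·(-16/13) + 21/13·61/20 + (-1/2)·1 = 1/2 ✓
b·c²: 1021/320·256/169 + 21/13·3721/400 + (-1/2)·1 = 1308753/67600 ≠ 1/3 ⇒ order 2.
b·Ac: 21/13·(-144/65) + (-1/2)·5537/780 = -144557/20280 ≠ 1/6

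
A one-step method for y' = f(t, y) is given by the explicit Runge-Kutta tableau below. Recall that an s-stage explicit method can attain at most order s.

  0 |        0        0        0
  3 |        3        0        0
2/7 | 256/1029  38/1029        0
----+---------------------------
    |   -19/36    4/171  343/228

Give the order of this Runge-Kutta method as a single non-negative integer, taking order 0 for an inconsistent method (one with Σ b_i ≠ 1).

3

b = (-19/36, 4/171, 343/228)
c = (0, 3, 2/7)
Ac = (0, 0, 38/343)
Σ b_i: (-19/36)·1 + 4/171·1 + 343/228·1 = 1 ✓
b·c: 4/171·3 + 343/228·2/7 = 1/2 ✓
b·c²: 4/171·9 + 343/228·4/49 = 1/3 ✓
b·Ac: 343/228·38/343 = 1/6 ✓; 3 stages ⇒ order 3.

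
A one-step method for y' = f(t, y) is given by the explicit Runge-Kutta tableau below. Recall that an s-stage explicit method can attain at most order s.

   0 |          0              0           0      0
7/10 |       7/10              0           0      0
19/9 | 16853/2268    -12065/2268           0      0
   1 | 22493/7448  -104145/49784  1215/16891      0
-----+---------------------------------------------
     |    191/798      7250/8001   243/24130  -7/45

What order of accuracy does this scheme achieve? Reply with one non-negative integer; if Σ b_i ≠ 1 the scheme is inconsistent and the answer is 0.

b = (191/798, 7250/8001, 243/24130, -7/45)
c = (0, 7/10, 19/9, 1)
Ac = (0, 0, -2413/648, -21/16)
Σ b_i: 191/798·1 + 7250/8001·1 + 243/24130·1 + (-7/45)·1 = 1 ✓
b·c: 7250/8001·7/10 + 243/24130·19/9 + (-7/45)·1 = 1/2 ✓
b·c²: 7250/8001·49/100 + 243/24130·361/81 + (-7/45)·1 = 1/3 ✓
b·Ac: 243/24130·(-2413/648) + (-7/45)·(-21/16) = 1/6 ✓
b·c³: 7250/8001·343/1000 + 243/24130·6859/729 + (-7/45)·1 = 1/4 ✓
b·(c∘Ac): 243/24130·(-45847/5832) + (-7/45)·(-21/16) = 1/8 ✓
b·Ac²: 243/24130·(-16891/6480) + (-7/45)·(-789/1120) = 1/12 ✓
b·A²c: (-7/45)·(-15/56) = 1/24 ✓; 4 stages ⇒ order 4.

4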